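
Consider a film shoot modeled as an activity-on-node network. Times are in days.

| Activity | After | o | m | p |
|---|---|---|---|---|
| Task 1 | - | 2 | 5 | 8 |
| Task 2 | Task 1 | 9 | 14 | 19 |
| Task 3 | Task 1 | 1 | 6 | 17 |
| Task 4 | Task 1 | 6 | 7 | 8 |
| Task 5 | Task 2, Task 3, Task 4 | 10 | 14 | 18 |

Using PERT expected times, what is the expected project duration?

te_Task 1 = (2 + 4·5 + 8)/6 = 30/6 = 5
te_Task 2 = (9 + 4·14 + 19)/6 = 84/6 = 14
te_Task 3 = (1 + 4·6 + 17)/6 = 42/6 = 7
te_Task 4 = (6 + 4·7 + 8)/6 = 42/6 = 7
te_Task 5 = (10 + 4·14 + 18)/6 = 84/6 = 14

Forward pass:
ES_Task 1 = 0; EF_Task 1 = 5
ES_Task 2 = 5; EF_Task 2 = 5+14 = 19
ES_Task 3 = 5; EF_Task 3 = 5+7 = 12
ES_Task 4 = 5; EF_Task 4 = 5+7 = 12
ES_Task 5 = max(EF_Task 2=19, EF_Task 3=12, EF_Task 4=12) = 19; EF_Task 5 = 19+14 = 33
Expected project duration μ = 33 days. Critical path: Task 1 → Task 2 → Task 5.

33 days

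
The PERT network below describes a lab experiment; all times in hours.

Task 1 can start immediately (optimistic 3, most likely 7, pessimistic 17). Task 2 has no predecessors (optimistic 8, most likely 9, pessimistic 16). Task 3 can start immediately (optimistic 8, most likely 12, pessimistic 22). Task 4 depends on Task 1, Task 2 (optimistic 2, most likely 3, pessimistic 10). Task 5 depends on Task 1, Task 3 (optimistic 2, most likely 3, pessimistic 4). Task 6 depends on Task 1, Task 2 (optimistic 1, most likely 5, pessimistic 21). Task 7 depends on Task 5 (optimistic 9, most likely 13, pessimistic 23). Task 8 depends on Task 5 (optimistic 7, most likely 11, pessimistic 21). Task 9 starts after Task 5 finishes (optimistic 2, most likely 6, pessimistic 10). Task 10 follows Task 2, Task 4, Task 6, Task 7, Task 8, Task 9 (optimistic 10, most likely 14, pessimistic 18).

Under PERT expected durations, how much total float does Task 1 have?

te_Task 1 = (3 + 4·7 + 17)/6 = 48/6 = 8
te_Task 2 = (8 + 4·9 + 16)/6 = 60/6 = 10
te_Task 3 = (8 + 4·12 + 22)/6 = 78/6 = 13
te_Task 4 = (2 + 4·3 + 10)/6 = 24/6 = 4
te_Task 5 = (2 + 4·3 + 4)/6 = 18/6 = 3
te_Task 6 = (1 + 4·5 + 21)/6 = 42/6 = 7
te_Task 7 = (9 + 4·13 + 23)/6 = 84/6 = 14
te_Task 8 = (7 + 4·11 + 21)/6 = 72/6 = 12
te_Task 9 = (2 + 4·6 + 10)/6 = 36/6 = 6
te_Task 10 = (10 + 4·14 + 18)/6 = 84/6 = 14

Forward pass:
ES_Task 1 = 0; EF_Task 1 = 8
ES_Task 2 = 0; EF_Task 2 = 10
ES_Task 3 = 0; EF_Task 3 = 13
ES_Task 4 = max(EF_Task 1=8, EF_Task 2=10) = 10; EF_Task 4 = 10+4 = 14
ES_Task 5 = max(EF_Task 1=8, EF_Task 3=13) = 13; EF_Task 5 = 13+3 = 16
ES_Task 6 = max(EF_Task 1=8, EF_Task 2=10) = 10; EF_Task 6 = 10+7 = 17
ES_Task 7 = 16; EF_Task 7 = 16+14 = 30
ES_Task 8 = 16; EF_Task 8 = 16+12 = 28
ES_Task 9 = 16; EF_Task 9 = 16+6 = 22
ES_Task 10 = max(EF_Task 2=10, EF_Task 4=14, EF_Task 6=17, EF_Task 7=30, EF_Task 8=28, EF_Task 9=22) = 30; EF_Task 10 = 30+14 = 44
Expected project duration μ = 44 hours. Critical path: Task 3 → Task 5 → Task 7 → Task 10.

Backward pass:
LF_Task 10 = 44; LS_Task 10 = 44−14 = 30
LF_Task 9 = LS_Task 10 = 30; LS_Task 9 = 30−6 = 24
LF_Task 8 = LS_Task 10 = 30; LS_Task 8 = 30−12 = 18
LF_Task 7 = LS_Task 10 = 30; LS_Task 7 = 30−14 = 16
LF_Task 6 = LS_Task 10 = 30; LS_Task 6 = 30−7 = 23
LF_Task 5 = min(LS_Task 7=16, LS_Task 8=18, LS_Task 9=24) = 16; LS_Task 5 = 16−3 = 13
LF_Task 4 = LS_Task 10 = 30; LS_Task 4 = 30−4 = 26
LF_Task 3 = LS_Task 5 = 13; LS_Task 3 = 13−13 = 0
LF_Task 2 = min(LS_Task 4=26, LS_Task 6=23, LS_Task 10=30) = 23; LS_Task 2 = 23−10 = 13
LF_Task 1 = min(LS_Task 4=26, LS_Task 5=13, LS_Task 6=23) = 13; LS_Task 1 = 13−8 = 5
Slack_Task 1 = LS_Task 1 − ES_Task 1 = 5 − 0 = 5

5 hours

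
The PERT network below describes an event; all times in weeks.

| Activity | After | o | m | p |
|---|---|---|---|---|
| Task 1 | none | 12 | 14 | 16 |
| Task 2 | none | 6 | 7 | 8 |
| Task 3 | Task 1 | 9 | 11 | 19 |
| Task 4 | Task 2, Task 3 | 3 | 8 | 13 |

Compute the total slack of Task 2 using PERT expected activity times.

te_Task 1 = (12 + 4·14 + 16)/6 = 84/6 = 14
te_Task 2 = (6 + 4·7 + 8)/6 = 42/6 = 7
te_Task 3 = (9 + 4·11 + 19)/6 = 72/6 = 12
te_Task 4 = (3 + 4·8 + 13)/6 = 48/6 = 8

Forward pass:
ES_Task 1 = 0; EF_Task 1 = 14
ES_Task 2 = 0; EF_Task 2 = 7
ES_Task 3 = 14; EF_Task 3 = 14+12 = 26
ES_Task 4 = max(EF_Task 2=7, EF_Task 3=26) = 26; EF_Task 4 = 26+8 = 34
Expected project duration μ = 34 weeks. Critical path: Task 1 → Task 3 → Task 4.

Backward pass:
LF_Task 4 = 34; LS_Task 4 = 34−8 = 26
LF_Task 3 = LS_Task 4 = 26; LS_Task 3 = 26−12 = 14
LF_Task 2 = LS_Task 4 = 26; LS_Task 2 = 26−7 = 19
LF_Task 1 = LS_Task 3 = 14; LS_Task 1 = 14−14 = 0
Slack_Task 2 = LS_Task 2 − ES_Task 2 = 19 − 0 = 19

19 weeks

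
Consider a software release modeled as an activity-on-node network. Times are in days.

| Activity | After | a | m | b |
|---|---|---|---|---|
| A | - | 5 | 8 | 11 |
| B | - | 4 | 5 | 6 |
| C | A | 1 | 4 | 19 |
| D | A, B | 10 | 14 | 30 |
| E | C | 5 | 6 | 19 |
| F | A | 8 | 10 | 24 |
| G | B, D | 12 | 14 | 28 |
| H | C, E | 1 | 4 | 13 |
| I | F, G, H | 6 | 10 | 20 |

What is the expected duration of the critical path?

51 days

te_A = (5 + 4·8 + 11)/6 = 48/6 = 8
te_B = (4 + 4·5 + 6)/6 = 30/6 = 5
te_C = (1 + 4·4 + 19)/6 = 36/6 = 6
te_D = (10 + 4·14 + 30)/6 = 96/6 = 16
te_E = (5 + 4·6 + 19)/6 = 48/6 = 8
te_F = (8 + 4·10 + 24)/6 = 72/6 = 12
te_G = (12 + 4·14 + 28)/6 = 96/6 = 16
te_H = (1 + 4·4 + 13)/6 = 30/6 = 5
te_I = (6 + 4·10 + 20)/6 = 66/6 = 11

Forward pass:
ES_A = 0; EF_A = 8
ES_B = 0; EF_B = 5
ES_C = 8; EF_C = 8+6 = 14
ES_D = max(EF_A=8, EF_B=5) = 8; EF_D = 8+16 = 24
ES_E = 14; EF_E = 14+8 = 22
ES_F = 8; EF_F = 8+12 = 20
ES_G = max(EF_B=5, EF_D=24) = 24; EF_G = 24+16 = 40
ES_H = max(EF_C=14, EF_E=22) = 22; EF_H = 22+5 = 27
ES_I = max(EF_F=20, EF_G=40, EF_H=27) = 40; EF_I = 40+11 = 51
Expected project duration μ = 51 days. Critical path: A → D → G → I.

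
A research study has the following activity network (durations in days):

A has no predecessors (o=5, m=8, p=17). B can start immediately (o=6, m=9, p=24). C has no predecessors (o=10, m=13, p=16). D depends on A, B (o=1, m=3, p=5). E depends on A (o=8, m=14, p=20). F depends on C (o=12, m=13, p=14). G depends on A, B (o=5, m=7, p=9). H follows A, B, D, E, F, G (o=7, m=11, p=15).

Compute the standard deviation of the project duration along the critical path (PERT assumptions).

1.70 days

te_A = (5 + 4·8 + 17)/6 = 54/6 = 9; σ²_A = ((17−5)/6)² = 4.000
te_B = (6 + 4·9 + 24)/6 = 66/6 = 11; σ²_B = ((24−6)/6)² = 9.000
te_C = (10 + 4·13 + 16)/6 = 78/6 = 13; σ²_C = ((16−10)/6)² = 1.000
te_D = (1 + 4·3 + 5)/6 = 18/6 = 3; σ²_D = ((5−1)/6)² = 0.444
te_E = (8 + 4·14 + 20)/6 = 84/6 = 14; σ²_E = ((20−8)/6)² = 4.000
te_F = (12 + 4·13 + 14)/6 = 78/6 = 13; σ²_F = ((14−12)/6)² = 0.111
te_G = (5 + 4·7 + 9)/6 = 42/6 = 7; σ²_G = ((9−5)/6)² = 0.444
te_H = (7 + 4·11 + 15)/6 = 66/6 = 11; σ²_H = ((15−7)/6)² = 1.778

Forward pass:
ES_A = 0; EF_A = 9
ES_B = 0; EF_B = 11
ES_C = 0; EF_C = 13
ES_D = max(EF_A=9, EF_B=11) = 11; EF_D = 11+3 = 14
ES_E = 9; EF_E = 9+14 = 23
ES_F = 13; EF_F = 13+13 = 26
ES_G = max(EF_A=9, EF_B=11) = 11; EF_G = 11+7 = 18
ES_H = max(EF_A=9, EF_B=11, EF_D=14, EF_E=23, EF_F=26, EF_G=18) = 26; EF_H = 26+11 = 37
Expected project duration μ = 37 days. Critical path: C → F → H.

Variance along critical path = 1.000 + 0.111 + 1.778 = 2.889
σ = √2.889 = 1.700 days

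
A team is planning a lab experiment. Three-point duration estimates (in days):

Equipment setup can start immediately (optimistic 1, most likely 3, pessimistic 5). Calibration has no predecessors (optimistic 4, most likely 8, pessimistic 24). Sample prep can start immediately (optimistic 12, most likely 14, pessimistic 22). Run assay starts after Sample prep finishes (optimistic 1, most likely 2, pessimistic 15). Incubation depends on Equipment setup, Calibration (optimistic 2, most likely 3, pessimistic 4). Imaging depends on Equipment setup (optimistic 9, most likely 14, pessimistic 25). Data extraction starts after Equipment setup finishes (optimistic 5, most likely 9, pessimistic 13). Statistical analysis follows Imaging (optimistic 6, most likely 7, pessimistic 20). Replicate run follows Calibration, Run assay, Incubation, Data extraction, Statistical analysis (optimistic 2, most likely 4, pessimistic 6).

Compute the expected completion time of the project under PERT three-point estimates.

te_Equipment setup = (1 + 4·3 + 5)/6 = 18/6 = 3
te_Calibration = (4 + 4·8 + 24)/6 = 60/6 = 10
te_Sample prep = (12 + 4·14 + 22)/6 = 90/6 = 15
te_Run assay = (1 + 4·2 + 15)/6 = 24/6 = 4
te_Incubation = (2 + 4·3 + 4)/6 = 18/6 = 3
te_Imaging = (9 + 4·14 + 25)/6 = 90/6 = 15
te_Data extraction = (5 + 4·9 + 13)/6 = 54/6 = 9
te_Statistical analysis = (6 + 4·7 + 20)/6 = 54/6 = 9
te_Replicate run = (2 + 4·4 + 6)/6 = 24/6 = 4

Forward pass:
ES_Equipment setup = 0; EF_Equipment setup = 3
ES_Calibration = 0; EF_Calibration = 10
ES_Sample prep = 0; EF_Sample prep = 15
ES_Run assay = 15; EF_Run assay = 15+4 = 19
ES_Incubation = max(EF_Equipment setup=3, EF_Calibration=10) = 10; EF_Incubation = 10+3 = 13
ES_Imaging = 3; EF_Imaging = 3+15 = 18
ES_Data extraction = 3; EF_Data extraction = 3+9 = 12
ES_Statistical analysis = 18; EF_Statistical analysis = 18+9 = 27
ES_Replicate run = max(EF_Calibration=10, EF_Run assay=19, EF_Incubation=13, EF_Data extraction=12, EF_Statistical analysis=27) = 27; EF_Replicate run = 27+4 = 31
Expected project duration μ = 31 days. Critical path: Equipment setup → Imaging → Statistical analysis → Replicate run.

31 days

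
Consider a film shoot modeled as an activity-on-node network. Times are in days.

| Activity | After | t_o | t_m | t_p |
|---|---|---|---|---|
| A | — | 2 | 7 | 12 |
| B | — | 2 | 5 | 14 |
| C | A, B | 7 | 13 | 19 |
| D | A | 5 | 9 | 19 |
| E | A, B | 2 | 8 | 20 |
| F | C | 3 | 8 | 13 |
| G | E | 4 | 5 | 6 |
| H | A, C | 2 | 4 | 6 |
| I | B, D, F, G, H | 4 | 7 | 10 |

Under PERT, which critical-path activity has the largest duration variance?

te_A = (2 + 4·7 + 12)/6 = 42/6 = 7; σ²_A = ((12−2)/6)² = 2.778
te_B = (2 + 4·5 + 14)/6 = 36/6 = 6; σ²_B = ((14−2)/6)² = 4.000
te_C = (7 + 4·13 + 19)/6 = 78/6 = 13; σ²_C = ((19−7)/6)² = 4.000
te_D = (5 + 4·9 + 19)/6 = 60/6 = 10; σ²_D = ((19−5)/6)² = 5.444
te_E = (2 + 4·8 + 20)/6 = 54/6 = 9; σ²_E = ((20−2)/6)² = 9.000
te_F = (3 + 4·8 + 13)/6 = 48/6 = 8; σ²_F = ((13−3)/6)² = 2.778
te_G = (4 + 4·5 + 6)/6 = 30/6 = 5; σ²_G = ((6−4)/6)² = 0.111
te_H = (2 + 4·4 + 6)/6 = 24/6 = 4; σ²_H = ((6−2)/6)² = 0.444
te_I = (4 + 4·7 + 10)/6 = 42/6 = 7; σ²_I = ((10−4)/6)² = 1.000

Forward pass:
ES_A = 0; EF_A = 7
ES_B = 0; EF_B = 6
ES_C = max(EF_A=7, EF_B=6) = 7; EF_C = 7+13 = 20
ES_D = 7; EF_D = 7+10 = 17
ES_E = max(EF_A=7, EF_B=6) = 7; EF_E = 7+9 = 16
ES_F = 20; EF_F = 20+8 = 28
ES_G = 16; EF_G = 16+5 = 21
ES_H = max(EF_A=7, EF_C=20) = 20; EF_H = 20+4 = 24
ES_I = max(EF_B=6, EF_D=17, EF_F=28, EF_G=21, EF_H=24) = 28; EF_I = 28+7 = 35
Expected project duration μ = 35 days. Critical path: A → C → F → I.

Variances on critical path: σ²_A=2.778, σ²_C=4.000, σ²_F=2.778, σ²_I=1.000.
Largest is σ²_C = 4.000.

C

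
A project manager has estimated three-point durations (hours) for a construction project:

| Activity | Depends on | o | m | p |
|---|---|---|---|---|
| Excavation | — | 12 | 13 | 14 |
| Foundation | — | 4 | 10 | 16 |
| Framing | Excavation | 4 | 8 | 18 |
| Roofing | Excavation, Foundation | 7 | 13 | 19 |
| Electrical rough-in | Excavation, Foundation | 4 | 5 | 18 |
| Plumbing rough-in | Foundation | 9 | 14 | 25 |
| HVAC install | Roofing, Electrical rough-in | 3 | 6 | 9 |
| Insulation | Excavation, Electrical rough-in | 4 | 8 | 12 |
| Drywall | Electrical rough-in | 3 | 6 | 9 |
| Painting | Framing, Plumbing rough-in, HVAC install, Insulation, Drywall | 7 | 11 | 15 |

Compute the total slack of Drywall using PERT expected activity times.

te_Excavation = (12 + 4·13 + 14)/6 = 78/6 = 13
te_Foundation = (4 + 4·10 + 16)/6 = 60/6 = 10
te_Framing = (4 + 4·8 + 18)/6 = 54/6 = 9
te_Roofing = (7 + 4·13 + 19)/6 = 78/6 = 13
te_Electrical rough-in = (4 + 4·5 + 18)/6 = 42/6 = 7
te_Plumbing rough-in = (9 + 4·14 + 25)/6 = 90/6 = 15
te_HVAC install = (3 + 4·6 + 9)/6 = 36/6 = 6
te_Insulation = (4 + 4·8 + 12)/6 = 48/6 = 8
te_Drywall = (3 + 4·6 + 9)/6 = 36/6 = 6
te_Painting = (7 + 4·11 + 15)/6 = 66/6 = 11

Forward pass:
ES_Excavation = 0; EF_Excavation = 13
ES_Foundation = 0; EF_Foundation = 10
ES_Framing = 13; EF_Framing = 13+9 = 22
ES_Roofing = max(EF_Excavation=13, EF_Foundation=10) = 13; EF_Roofing = 13+13 = 26
ES_Electrical rough-in = max(EF_Excavation=13, EF_Foundation=10) = 13; EF_Electrical rough-in = 13+7 = 20
ES_Plumbing rough-in = 10; EF_Plumbing rough-in = 10+15 = 25
ES_HVAC install = max(EF_Roofing=26, EF_Electrical rough-in=20) = 26; EF_HVAC install = 26+6 = 32
ES_Insulation = max(EF_Excavation=13, EF_Electrical rough-in=20) = 20; EF_Insulation = 20+8 = 28
ES_Drywall = 20; EF_Drywall = 20+6 = 26
ES_Painting = max(EF_Framing=22, EF_Plumbing rough-in=25, EF_HVAC install=32, EF_Insulation=28, EF_Drywall=26) = 32; EF_Painting = 32+11 = 43
Expected project duration μ = 43 hours. Critical path: Excavation → Roofing → HVAC install → Painting.

Backward pass:
LF_Painting = 43; LS_Painting = 43−11 = 32
LF_Drywall = LS_Painting = 32; LS_Drywall = 32−6 = 26
LF_Insulation = LS_Painting = 32; LS_Insulation = 32−8 = 24
LF_HVAC install = LS_Painting = 32; LS_HVAC install = 32−6 = 26
LF_Plumbing rough-in = LS_Painting = 32; LS_Plumbing rough-in = 32−15 = 17
LF_Electrical rough-in = min(LS_HVAC install=26, LS_Insulation=24, LS_Drywall=26) = 24; LS_Electrical rough-in = 24−7 = 17
LF_Roofing = LS_HVAC install = 26; LS_Roofing = 26−13 = 13
LF_Framing = LS_Painting = 32; LS_Framing = 32−9 = 23
LF_Foundation = min(LS_Roofing=13, LS_Electrical rough-in=17, LS_Plumbing rough-in=17) = 13; LS_Foundation = 13−10 = 3
LF_Excavation = min(LS_Framing=23, LS_Roofing=13, LS_Electrical rough-in=17, LS_Insulation=24) = 13; LS_Excavation = 13−13 = 0
Slack_Drywall = LS_Drywall − ES_Drywall = 26 − 20 = 6

6 hours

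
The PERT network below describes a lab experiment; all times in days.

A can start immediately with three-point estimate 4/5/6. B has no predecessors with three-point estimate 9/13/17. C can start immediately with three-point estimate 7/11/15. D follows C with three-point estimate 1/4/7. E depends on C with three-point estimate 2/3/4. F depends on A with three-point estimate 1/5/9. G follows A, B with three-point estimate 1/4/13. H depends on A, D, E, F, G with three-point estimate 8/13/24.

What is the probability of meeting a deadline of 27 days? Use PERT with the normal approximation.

te_A = (4 + 4·5 + 6)/6 = 30/6 = 5; σ²_A = ((6−4)/6)² = 0.111
te_B = (9 + 4·13 + 17)/6 = 78/6 = 13; σ²_B = ((17−9)/6)² = 1.778
te_C = (7 + 4·11 + 15)/6 = 66/6 = 11; σ²_C = ((15−7)/6)² = 1.778
te_D = (1 + 4·4 + 7)/6 = 24/6 = 4; σ²_D = ((7−1)/6)² = 1.000
te_E = (2 + 4·3 + 4)/6 = 18/6 = 3; σ²_E = ((4−2)/6)² = 0.111
te_F = (1 + 4·5 + 9)/6 = 30/6 = 5; σ²_F = ((9−1)/6)² = 1.778
te_G = (1 + 4·4 + 13)/6 = 30/6 = 5; σ²_G = ((13−1)/6)² = 4.000
te_H = (8 + 4·13 + 24)/6 = 84/6 = 14; σ²_H = ((24−8)/6)² = 7.111

Forward pass:
ES_A = 0; EF_A = 5
ES_B = 0; EF_B = 13
ES_C = 0; EF_C = 11
ES_D = 11; EF_D = 11+4 = 15
ES_E = 11; EF_E = 11+3 = 14
ES_F = 5; EF_F = 5+5 = 10
ES_G = max(EF_A=5, EF_B=13) = 13; EF_G = 13+5 = 18
ES_H = max(EF_A=5, EF_D=15, EF_E=14, EF_F=10, EF_G=18) = 18; EF_H = 18+14 = 32
Expected project duration μ = 32 days. Critical path: B → G → H.

Variance along critical path = 1.778 + 4.000 + 7.111 = 12.889; σ = √12.889 = 3.590 days.
Z = (27 − 32) / 3.590 = -1.393
P(T ≤ 27) = Φ(-1.393) ≈ 0.082

0.082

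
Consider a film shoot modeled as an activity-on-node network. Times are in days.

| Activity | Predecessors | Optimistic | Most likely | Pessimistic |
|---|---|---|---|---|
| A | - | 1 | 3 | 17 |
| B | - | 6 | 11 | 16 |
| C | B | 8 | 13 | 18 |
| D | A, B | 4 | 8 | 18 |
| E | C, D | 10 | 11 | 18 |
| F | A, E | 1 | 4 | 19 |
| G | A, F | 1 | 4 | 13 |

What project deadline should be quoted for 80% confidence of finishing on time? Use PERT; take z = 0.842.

te_A = (1 + 4·3 + 17)/6 = 30/6 = 5; σ²_A = ((17−1)/6)² = 7.111
te_B = (6 + 4·11 + 16)/6 = 66/6 = 11; σ²_B = ((16−6)/6)² = 2.778
te_C = (8 + 4·13 + 18)/6 = 78/6 = 13; σ²_C = ((18−8)/6)² = 2.778
te_D = (4 + 4·8 + 18)/6 = 54/6 = 9; σ²_D = ((18−4)/6)² = 5.444
te_E = (10 + 4·11 + 18)/6 = 72/6 = 12; σ²_E = ((18−10)/6)² = 1.778
te_F = (1 + 4·4 + 19)/6 = 36/6 = 6; σ²_F = ((19−1)/6)² = 9.000
te_G = (1 + 4·4 + 13)/6 = 30/6 = 5; σ²_G = ((13−1)/6)² = 4.000

Forward pass:
ES_A = 0; EF_A = 5
ES_B = 0; EF_B = 11
ES_C = 11; EF_C = 11+13 = 24
ES_D = max(EF_A=5, EF_B=11) = 11; EF_D = 11+9 = 20
ES_E = max(EF_C=24, EF_D=20) = 24; EF_E = 24+12 = 36
ES_F = max(EF_A=5, EF_E=36) = 36; EF_F = 36+6 = 42
ES_G = max(EF_A=5, EF_F=42) = 42; EF_G = 42+5 = 47
Expected project duration μ = 47 days. Critical path: B → C → E → F → G.

Variance along critical path = 2.778 + 2.778 + 1.778 + 9.000 + 4.000 = 20.333; σ = 4.509 days.
D = μ + z·σ = 47 + 0.842·4.509 = 50.8 days

50.8 days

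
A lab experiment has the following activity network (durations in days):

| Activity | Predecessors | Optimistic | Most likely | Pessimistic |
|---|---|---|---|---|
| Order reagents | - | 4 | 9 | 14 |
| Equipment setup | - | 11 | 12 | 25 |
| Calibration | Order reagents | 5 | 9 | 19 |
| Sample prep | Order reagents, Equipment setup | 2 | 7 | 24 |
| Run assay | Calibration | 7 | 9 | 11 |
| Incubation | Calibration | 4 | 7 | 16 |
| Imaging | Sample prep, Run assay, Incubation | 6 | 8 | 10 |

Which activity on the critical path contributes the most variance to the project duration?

te_Order reagents = (4 + 4·9 + 14)/6 = 54/6 = 9; σ²_Order reagents = ((14−4)/6)² = 2.778
te_Equipment setup = (11 + 4·12 + 25)/6 = 84/6 = 14; σ²_Equipment setup = ((25−11)/6)² = 5.444
te_Calibration = (5 + 4·9 + 19)/6 = 60/6 = 10; σ²_Calibration = ((19−5)/6)² = 5.444
te_Sample prep = (2 + 4·7 + 24)/6 = 54/6 = 9; σ²_Sample prep = ((24−2)/6)² = 13.444
te_Run assay = (7 + 4·9 + 11)/6 = 54/6 = 9; σ²_Run assay = ((11−7)/6)² = 0.444
te_Incubation = (4 + 4·7 + 16)/6 = 48/6 = 8; σ²_Incubation = ((16−4)/6)² = 4.000
te_Imaging = (6 + 4·8 + 10)/6 = 48/6 = 8; σ²_Imaging = ((10−6)/6)² = 0.444

Forward pass:
ES_Order reagents = 0; EF_Order reagents = 9
ES_Equipment setup = 0; EF_Equipment setup = 14
ES_Calibration = 9; EF_Calibration = 9+10 = 19
ES_Sample prep = max(EF_Order reagents=9, EF_Equipment setup=14) = 14; EF_Sample prep = 14+9 = 23
ES_Run assay = 19; EF_Run assay = 19+9 = 28
ES_Incubation = 19; EF_Incubation = 19+8 = 27
ES_Imaging = max(EF_Sample prep=23, EF_Run assay=28, EF_Incubation=27) = 28; EF_Imaging = 28+8 = 36
Expected project duration μ = 36 days. Critical path: Order reagents → Calibration → Run assay → Imaging.

Variances on critical path: σ²_Order reagents=2.778, σ²_Calibration=5.444, σ²_Run assay=0.444, σ²_Imaging=0.444.
Largest is σ²_Calibration = 5.444.

Calibration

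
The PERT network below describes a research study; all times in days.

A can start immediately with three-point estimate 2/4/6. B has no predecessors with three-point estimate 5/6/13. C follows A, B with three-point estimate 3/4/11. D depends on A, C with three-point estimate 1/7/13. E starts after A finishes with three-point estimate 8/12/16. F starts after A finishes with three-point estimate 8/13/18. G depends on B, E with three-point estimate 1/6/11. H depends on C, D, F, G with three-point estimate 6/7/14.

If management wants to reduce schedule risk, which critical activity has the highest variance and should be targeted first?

te_A = (2 + 4·4 + 6)/6 = 24/6 = 4; σ²_A = ((6−2)/6)² = 0.444
te_B = (5 + 4·6 + 13)/6 = 42/6 = 7; σ²_B = ((13−5)/6)² = 1.778
te_C = (3 + 4·4 + 11)/6 = 30/6 = 5; σ²_C = ((11−3)/6)² = 1.778
te_D = (1 + 4·7 + 13)/6 = 42/6 = 7; σ²_D = ((13−1)/6)² = 4.000
te_E = (8 + 4·12 + 16)/6 = 72/6 = 12; σ²_E = ((16−8)/6)² = 1.778
te_F = (8 + 4·13 + 18)/6 = 78/6 = 13; σ²_F = ((18−8)/6)² = 2.778
te_G = (1 + 4·6 + 11)/6 = 36/6 = 6; σ²_G = ((11−1)/6)² = 2.778
te_H = (6 + 4·7 + 14)/6 = 48/6 = 8; σ²_H = ((14−6)/6)² = 1.778

Forward pass:
ES_A = 0; EF_A = 4
ES_B = 0; EF_B = 7
ES_C = max(EF_A=4, EF_B=7) = 7; EF_C = 7+5 = 12
ES_D = max(EF_A=4, EF_C=12) = 12; EF_D = 12+7 = 19
ES_E = 4; EF_E = 4+12 = 16
ES_F = 4; EF_F = 4+13 = 17
ES_G = max(EF_B=7, EF_E=16) = 16; EF_G = 16+6 = 22
ES_H = max(EF_C=12, EF_D=19, EF_F=17, EF_G=22) = 22; EF_H = 22+8 = 30
Expected project duration μ = 30 days. Critical path: A → E → G → H.

Variances on critical path: σ²_A=0.444, σ²_E=1.778, σ²_G=2.778, σ²_H=1.778.
Largest is σ²_G = 2.778.

G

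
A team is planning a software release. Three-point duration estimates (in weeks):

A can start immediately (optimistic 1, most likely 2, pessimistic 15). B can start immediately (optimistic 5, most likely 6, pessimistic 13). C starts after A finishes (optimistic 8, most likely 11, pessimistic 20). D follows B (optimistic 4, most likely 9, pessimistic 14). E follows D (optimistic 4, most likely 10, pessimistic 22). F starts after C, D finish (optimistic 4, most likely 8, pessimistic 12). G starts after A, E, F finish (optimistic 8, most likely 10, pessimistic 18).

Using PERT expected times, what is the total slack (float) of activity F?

te_A = (1 + 4·2 + 15)/6 = 24/6 = 4
te_B = (5 + 4·6 + 13)/6 = 42/6 = 7
te_C = (8 + 4·11 + 20)/6 = 72/6 = 12
te_D = (4 + 4·9 + 14)/6 = 54/6 = 9
te_E = (4 + 4·10 + 22)/6 = 66/6 = 11
te_F = (4 + 4·8 + 12)/6 = 48/6 = 8
te_G = (8 + 4·10 + 18)/6 = 66/6 = 11

Forward pass:
ES_A = 0; EF_A = 4
ES_B = 0; EF_B = 7
ES_C = 4; EF_C = 4+12 = 16
ES_D = 7; EF_D = 7+9 = 16
ES_E = 16; EF_E = 16+11 = 27
ES_F = max(EF_C=16, EF_D=16) = 16; EF_F = 16+8 = 24
ES_G = max(EF_A=4, EF_E=27, EF_F=24) = 27; EF_G = 27+11 = 38
Expected project duration μ = 38 weeks. Critical path: B → D → E → G.

Backward pass:
LF_G = 38; LS_G = 38−11 = 27
LF_F = LS_G = 27; LS_F = 27−8 = 19
LF_E = LS_G = 27; LS_E = 27−11 = 16
LF_D = min(LS_E=16, LS_F=19) = 16; LS_D = 16−9 = 7
LF_C = LS_F = 19; LS_C = 19−12 = 7
LF_B = LS_D = 7; LS_B = 7−7 = 0
LF_A = min(LS_C=7, LS_G=27) = 7; LS_A = 7−4 = 3
Slack_F = LS_F − ES_F = 19 − 16 = 3

3 weeks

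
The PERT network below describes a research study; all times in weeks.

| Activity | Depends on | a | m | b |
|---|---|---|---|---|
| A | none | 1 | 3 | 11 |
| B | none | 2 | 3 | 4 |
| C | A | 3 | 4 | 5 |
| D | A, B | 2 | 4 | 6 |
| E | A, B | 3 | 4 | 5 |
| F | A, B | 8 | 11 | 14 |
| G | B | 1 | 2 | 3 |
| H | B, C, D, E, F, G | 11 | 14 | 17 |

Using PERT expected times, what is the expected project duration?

29 weeks

te_A = (1 + 4·3 + 11)/6 = 24/6 = 4
te_B = (2 + 4·3 + 4)/6 = 18/6 = 3
te_C = (3 + 4·4 + 5)/6 = 24/6 = 4
te_D = (2 + 4·4 + 6)/6 = 24/6 = 4
te_E = (3 + 4·4 + 5)/6 = 24/6 = 4
te_F = (8 + 4·11 + 14)/6 = 66/6 = 11
te_G = (1 + 4·2 + 3)/6 = 12/6 = 2
te_H = (11 + 4·14 + 17)/6 = 84/6 = 14

Forward pass:
ES_A = 0; EF_A = 4
ES_B = 0; EF_B = 3
ES_C = 4; EF_C = 4+4 = 8
ES_D = max(EF_A=4, EF_B=3) = 4; EF_D = 4+4 = 8
ES_E = max(EF_A=4, EF_B=3) = 4; EF_E = 4+4 = 8
ES_F = max(EF_A=4, EF_B=3) = 4; EF_F = 4+11 = 15
ES_G = 3; EF_G = 3+2 = 5
ES_H = max(EF_B=3, EF_C=8, EF_D=8, EF_E=8, EF_F=15, EF_G=5) = 15; EF_H = 15+14 = 29
Expected project duration μ = 29 weeks. Critical path: A → F → H.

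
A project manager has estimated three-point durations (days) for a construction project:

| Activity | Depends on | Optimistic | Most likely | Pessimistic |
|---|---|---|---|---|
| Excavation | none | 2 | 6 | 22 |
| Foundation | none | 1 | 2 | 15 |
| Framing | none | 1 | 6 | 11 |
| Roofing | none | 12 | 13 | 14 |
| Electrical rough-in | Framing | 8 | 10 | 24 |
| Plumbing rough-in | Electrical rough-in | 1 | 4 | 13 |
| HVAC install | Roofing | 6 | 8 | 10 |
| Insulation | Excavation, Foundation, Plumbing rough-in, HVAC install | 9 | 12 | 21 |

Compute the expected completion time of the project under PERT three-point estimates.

36 days

te_Excavation = (2 + 4·6 + 22)/6 = 48/6 = 8
te_Foundation = (1 + 4·2 + 15)/6 = 24/6 = 4
te_Framing = (1 + 4·6 + 11)/6 = 36/6 = 6
te_Roofing = (12 + 4·13 + 14)/6 = 78/6 = 13
te_Electrical rough-in = (8 + 4·10 + 24)/6 = 72/6 = 12
te_Plumbing rough-in = (1 + 4·4 + 13)/6 = 30/6 = 5
te_HVAC install = (6 + 4·8 + 10)/6 = 48/6 = 8
te_Insulation = (9 + 4·12 + 21)/6 = 78/6 = 13

Forward pass:
ES_Excavation = 0; EF_Excavation = 8
ES_Foundation = 0; EF_Foundation = 4
ES_Framing = 0; EF_Framing = 6
ES_Roofing = 0; EF_Roofing = 13
ES_Electrical rough-in = 6; EF_Electrical rough-in = 6+12 = 18
ES_Plumbing rough-in = 18; EF_Plumbing rough-in = 18+5 = 23
ES_HVAC install = 13; EF_HVAC install = 13+8 = 21
ES_Insulation = max(EF_Excavation=8, EF_Foundation=4, EF_Plumbing rough-in=23, EF_HVAC install=21) = 23; EF_Insulation = 23+13 = 36
Expected project duration μ = 36 days. Critical path: Framing → Electrical rough-in → Plumbing rough-in → Insulation.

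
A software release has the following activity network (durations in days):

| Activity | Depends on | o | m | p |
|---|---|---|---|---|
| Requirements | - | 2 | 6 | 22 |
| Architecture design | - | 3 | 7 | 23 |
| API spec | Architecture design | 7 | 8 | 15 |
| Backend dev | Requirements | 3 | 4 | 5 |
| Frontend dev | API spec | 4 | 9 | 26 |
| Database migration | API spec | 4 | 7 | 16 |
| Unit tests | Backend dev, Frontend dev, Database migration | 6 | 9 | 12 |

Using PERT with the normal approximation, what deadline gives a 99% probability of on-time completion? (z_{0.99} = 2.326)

te_Requirements = (2 + 4·6 + 22)/6 = 48/6 = 8; σ²_Requirements = ((22−2)/6)² = 11.111
te_Architecture design = (3 + 4·7 + 23)/6 = 54/6 = 9; σ²_Architecture design = ((23−3)/6)² = 11.111
te_API spec = (7 + 4·8 + 15)/6 = 54/6 = 9; σ²_API spec = ((15−7)/6)² = 1.778
te_Backend dev = (3 + 4·4 + 5)/6 = 24/6 = 4; σ²_Backend dev = ((5−3)/6)² = 0.111
te_Frontend dev = (4 + 4·9 + 26)/6 = 66/6 = 11; σ²_Frontend dev = ((26−4)/6)² = 13.444
te_Database migration = (4 + 4·7 + 16)/6 = 48/6 = 8; σ²_Database migration = ((16−4)/6)² = 4.000
te_Unit tests = (6 + 4·9 + 12)/6 = 54/6 = 9; σ²_Unit tests = ((12−6)/6)² = 1.000

Forward pass:
ES_Requirements = 0; EF_Requirements = 8
ES_Architecture design = 0; EF_Architecture design = 9
ES_API spec = 9; EF_API spec = 9+9 = 18
ES_Backend dev = 8; EF_Backend dev = 8+4 = 12
ES_Frontend dev = 18; EF_Frontend dev = 18+11 = 29
ES_Database migration = 18; EF_Database migration = 18+8 = 26
ES_Unit tests = max(EF_Backend dev=12, EF_Frontend dev=29, EF_Database migration=26) = 29; EF_Unit tests = 29+9 = 38
Expected project duration μ = 38 days. Critical path: Architecture design → API spec → Frontend dev → Unit tests.

Variance along critical path = 11.111 + 1.778 + 13.444 + 1.000 = 27.333; σ = 5.228 days.
D = μ + z·σ = 38 + 2.326·5.228 = 50.2 days

50.2 days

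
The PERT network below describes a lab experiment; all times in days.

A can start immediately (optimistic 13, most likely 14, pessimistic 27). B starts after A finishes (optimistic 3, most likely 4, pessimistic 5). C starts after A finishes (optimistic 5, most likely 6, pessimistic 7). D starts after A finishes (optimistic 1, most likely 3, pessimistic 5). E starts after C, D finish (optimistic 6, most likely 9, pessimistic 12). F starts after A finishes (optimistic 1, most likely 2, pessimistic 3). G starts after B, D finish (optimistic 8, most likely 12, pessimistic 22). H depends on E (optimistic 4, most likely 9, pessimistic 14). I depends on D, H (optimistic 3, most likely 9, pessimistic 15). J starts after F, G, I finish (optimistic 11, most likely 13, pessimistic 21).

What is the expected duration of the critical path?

63 days

te_A = (13 + 4·14 + 27)/6 = 96/6 = 16
te_B = (3 + 4·4 + 5)/6 = 24/6 = 4
te_C = (5 + 4·6 + 7)/6 = 36/6 = 6
te_D = (1 + 4·3 + 5)/6 = 18/6 = 3
te_E = (6 + 4·9 + 12)/6 = 54/6 = 9
te_F = (1 + 4·2 + 3)/6 = 12/6 = 2
te_G = (8 + 4·12 + 22)/6 = 78/6 = 13
te_H = (4 + 4·9 + 14)/6 = 54/6 = 9
te_I = (3 + 4·9 + 15)/6 = 54/6 = 9
te_J = (11 + 4·13 + 21)/6 = 84/6 = 14

Forward pass:
ES_A = 0; EF_A = 16
ES_B = 16; EF_B = 16+4 = 20
ES_C = 16; EF_C = 16+6 = 22
ES_D = 16; EF_D = 16+3 = 19
ES_E = max(EF_C=22, EF_D=19) = 22; EF_E = 22+9 = 31
ES_F = 16; EF_F = 16+2 = 18
ES_G = max(EF_B=20, EF_D=19) = 20; EF_G = 20+13 = 33
ES_H = 31; EF_H = 31+9 = 40
ES_I = max(EF_D=19, EF_H=40) = 40; EF_I = 40+9 = 49
ES_J = max(EF_F=18, EF_G=33, EF_I=49) = 49; EF_J = 49+14 = 63
Expected project duration μ = 63 days. Critical path: A → C → E → H → I → J.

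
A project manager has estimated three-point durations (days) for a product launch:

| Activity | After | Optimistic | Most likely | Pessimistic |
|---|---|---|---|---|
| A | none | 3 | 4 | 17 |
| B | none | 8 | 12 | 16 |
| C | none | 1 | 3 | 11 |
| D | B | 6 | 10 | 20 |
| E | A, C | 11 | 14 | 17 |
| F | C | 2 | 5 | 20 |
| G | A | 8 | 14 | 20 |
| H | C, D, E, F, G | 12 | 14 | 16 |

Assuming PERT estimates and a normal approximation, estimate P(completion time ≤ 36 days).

0.359

te_A = (3 + 4·4 + 17)/6 = 36/6 = 6; σ²_A = ((17−3)/6)² = 5.444
te_B = (8 + 4·12 + 16)/6 = 72/6 = 12; σ²_B = ((16−8)/6)² = 1.778
te_C = (1 + 4·3 + 11)/6 = 24/6 = 4; σ²_C = ((11−1)/6)² = 2.778
te_D = (6 + 4·10 + 20)/6 = 66/6 = 11; σ²_D = ((20−6)/6)² = 5.444
te_E = (11 + 4·14 + 17)/6 = 84/6 = 14; σ²_E = ((17−11)/6)² = 1.000
te_F = (2 + 4·5 + 20)/6 = 42/6 = 7; σ²_F = ((20−2)/6)² = 9.000
te_G = (8 + 4·14 + 20)/6 = 84/6 = 14; σ²_G = ((20−8)/6)² = 4.000
te_H = (12 + 4·14 + 16)/6 = 84/6 = 14; σ²_H = ((16−12)/6)² = 0.444

Forward pass:
ES_A = 0; EF_A = 6
ES_B = 0; EF_B = 12
ES_C = 0; EF_C = 4
ES_D = 12; EF_D = 12+11 = 23
ES_E = max(EF_A=6, EF_C=4) = 6; EF_E = 6+14 = 20
ES_F = 4; EF_F = 4+7 = 11
ES_G = 6; EF_G = 6+14 = 20
ES_H = max(EF_C=4, EF_D=23, EF_E=20, EF_F=11, EF_G=20) = 23; EF_H = 23+14 = 37
Expected project duration μ = 37 days. Critical path: B → D → H.

Variance along critical path = 1.778 + 5.444 + 0.444 = 7.667; σ = √7.667 = 2.769 days.
Z = (36 − 37) / 2.769 = -0.361
P(T ≤ 36) = Φ(-0.361) ≈ 0.359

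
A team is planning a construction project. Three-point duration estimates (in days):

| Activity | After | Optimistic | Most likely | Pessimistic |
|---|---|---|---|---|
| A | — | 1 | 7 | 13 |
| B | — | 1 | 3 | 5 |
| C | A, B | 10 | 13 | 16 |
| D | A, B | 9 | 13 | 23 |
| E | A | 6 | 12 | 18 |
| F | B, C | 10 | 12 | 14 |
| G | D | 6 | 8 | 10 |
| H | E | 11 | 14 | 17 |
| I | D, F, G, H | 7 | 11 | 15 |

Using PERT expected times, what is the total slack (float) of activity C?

1 days

te_A = (1 + 4·7 + 13)/6 = 42/6 = 7
te_B = (1 + 4·3 + 5)/6 = 18/6 = 3
te_C = (10 + 4·13 + 16)/6 = 78/6 = 13
te_D = (9 + 4·13 + 23)/6 = 84/6 = 14
te_E = (6 + 4·12 + 18)/6 = 72/6 = 12
te_F = (10 + 4·12 + 14)/6 = 72/6 = 12
te_G = (6 + 4·8 + 10)/6 = 48/6 = 8
te_H = (11 + 4·14 + 17)/6 = 84/6 = 14
te_I = (7 + 4·11 + 15)/6 = 66/6 = 11

Forward pass:
ES_A = 0; EF_A = 7
ES_B = 0; EF_B = 3
ES_C = max(EF_A=7, EF_B=3) = 7; EF_C = 7+13 = 20
ES_D = max(EF_A=7, EF_B=3) = 7; EF_D = 7+14 = 21
ES_E = 7; EF_E = 7+12 = 19
ES_F = max(EF_B=3, EF_C=20) = 20; EF_F = 20+12 = 32
ES_G = 21; EF_G = 21+8 = 29
ES_H = 19; EF_H = 19+14 = 33
ES_I = max(EF_D=21, EF_F=32, EF_G=29, EF_H=33) = 33; EF_I = 33+11 = 44
Expected project duration μ = 44 days. Critical path: A → E → H → I.

Backward pass:
LF_I = 44; LS_I = 44−11 = 33
LF_H = LS_I = 33; LS_H = 33−14 = 19
LF_G = LS_I = 33; LS_G = 33−8 = 25
LF_F = LS_I = 33; LS_F = 33−12 = 21
LF_E = LS_H = 19; LS_E = 19−12 = 7
LF_D = min(LS_G=25, LS_I=33) = 25; LS_D = 25−14 = 11
LF_C = LS_F = 21; LS_C = 21−13 = 8
LF_B = min(LS_C=8, LS_D=11, LS_F=21) = 8; LS_B = 8−3 = 5
LF_A = min(LS_C=8, LS_D=11, LS_E=7) = 7; LS_A = 7−7 = 0
Slack_C = LS_C − ES_C = 8 − 7 = 1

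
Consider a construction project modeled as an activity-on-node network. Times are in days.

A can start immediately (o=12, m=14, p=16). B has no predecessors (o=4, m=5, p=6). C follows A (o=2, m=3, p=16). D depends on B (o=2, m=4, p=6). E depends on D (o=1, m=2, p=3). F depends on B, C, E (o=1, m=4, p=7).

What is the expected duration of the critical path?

te_A = (12 + 4·14 + 16)/6 = 84/6 = 14
te_B = (4 + 4·5 + 6)/6 = 30/6 = 5
te_C = (2 + 4·3 + 16)/6 = 30/6 = 5
te_D = (2 + 4·4 + 6)/6 = 24/6 = 4
te_E = (1 + 4·2 + 3)/6 = 12/6 = 2
te_F = (1 + 4·4 + 7)/6 = 24/6 = 4

Forward pass:
ES_A = 0; EF_A = 14
ES_B = 0; EF_B = 5
ES_C = 14; EF_C = 14+5 = 19
ES_D = 5; EF_D = 5+4 = 9
ES_E = 9; EF_E = 9+2 = 11
ES_F = max(EF_B=5, EF_C=19, EF_E=11) = 19; EF_F = 19+4 = 23
Expected project duration μ = 23 days. Critical path: A → C → F.

23 days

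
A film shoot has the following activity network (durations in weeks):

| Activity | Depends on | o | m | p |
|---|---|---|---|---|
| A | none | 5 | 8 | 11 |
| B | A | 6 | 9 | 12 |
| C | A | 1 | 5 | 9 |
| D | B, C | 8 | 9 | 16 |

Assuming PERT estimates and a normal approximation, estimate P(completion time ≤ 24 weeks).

te_A = (5 + 4·8 + 11)/6 = 48/6 = 8; σ²_A = ((11−5)/6)² = 1.000
te_B = (6 + 4·9 + 12)/6 = 54/6 = 9; σ²_B = ((12−6)/6)² = 1.000
te_C = (1 + 4·5 + 9)/6 = 30/6 = 5; σ²_C = ((9−1)/6)² = 1.778
te_D = (8 + 4·9 + 16)/6 = 60/6 = 10; σ²_D = ((16−8)/6)² = 1.778

Forward pass:
ES_A = 0; EF_A = 8
ES_B = 8; EF_B = 8+9 = 17
ES_C = 8; EF_C = 8+5 = 13
ES_D = max(EF_B=17, EF_C=13) = 17; EF_D = 17+10 = 27
Expected project duration μ = 27 weeks. Critical path: A → B → D.

Variance along critical path = 1.000 + 1.000 + 1.778 = 3.778; σ = √3.778 = 1.944 weeks.
Z = (24 − 27) / 1.944 = -1.543
P(T ≤ 24) = Φ(-1.543) ≈ 0.061

0.061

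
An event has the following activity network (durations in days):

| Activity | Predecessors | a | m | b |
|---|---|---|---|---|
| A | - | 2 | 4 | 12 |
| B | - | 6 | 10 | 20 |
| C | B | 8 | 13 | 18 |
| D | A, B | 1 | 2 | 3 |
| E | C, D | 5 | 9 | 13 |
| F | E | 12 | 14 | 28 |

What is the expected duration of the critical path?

49 days

te_A = (2 + 4·4 + 12)/6 = 30/6 = 5
te_B = (6 + 4·10 + 20)/6 = 66/6 = 11
te_C = (8 + 4·13 + 18)/6 = 78/6 = 13
te_D = (1 + 4·2 + 3)/6 = 12/6 = 2
te_E = (5 + 4·9 + 13)/6 = 54/6 = 9
te_F = (12 + 4·14 + 28)/6 = 96/6 = 16

Forward pass:
ES_A = 0; EF_A = 5
ES_B = 0; EF_B = 11
ES_C = 11; EF_C = 11+13 = 24
ES_D = max(EF_A=5, EF_B=11) = 11; EF_D = 11+2 = 13
ES_E = max(EF_C=24, EF_D=13) = 24; EF_E = 24+9 = 33
ES_F = 33; EF_F = 33+16 = 49
Expected project duration μ = 49 days. Critical path: B → C → E → F.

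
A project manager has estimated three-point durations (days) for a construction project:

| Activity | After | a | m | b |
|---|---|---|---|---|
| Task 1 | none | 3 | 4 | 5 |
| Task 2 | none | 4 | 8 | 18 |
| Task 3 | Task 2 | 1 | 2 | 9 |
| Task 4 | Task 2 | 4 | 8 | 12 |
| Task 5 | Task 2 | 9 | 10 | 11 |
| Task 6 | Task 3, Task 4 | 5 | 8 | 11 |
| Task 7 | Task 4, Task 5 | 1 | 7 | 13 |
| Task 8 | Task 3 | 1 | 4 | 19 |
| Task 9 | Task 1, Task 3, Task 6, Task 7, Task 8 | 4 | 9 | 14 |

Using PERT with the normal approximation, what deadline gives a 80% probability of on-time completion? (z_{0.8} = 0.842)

te_Task 1 = (3 + 4·4 + 5)/6 = 24/6 = 4; σ²_Task 1 = ((5−3)/6)² = 0.111
te_Task 2 = (4 + 4·8 + 18)/6 = 54/6 = 9; σ²_Task 2 = ((18−4)/6)² = 5.444
te_Task 3 = (1 + 4·2 + 9)/6 = 18/6 = 3; σ²_Task 3 = ((9−1)/6)² = 1.778
te_Task 4 = (4 + 4·8 + 12)/6 = 48/6 = 8; σ²_Task 4 = ((12−4)/6)² = 1.778
te_Task 5 = (9 + 4·10 + 11)/6 = 60/6 = 10; σ²_Task 5 = ((11−9)/6)² = 0.111
te_Task 6 = (5 + 4·8 + 11)/6 = 48/6 = 8; σ²_Task 6 = ((11−5)/6)² = 1.000
te_Task 7 = (1 + 4·7 + 13)/6 = 42/6 = 7; σ²_Task 7 = ((13−1)/6)² = 4.000
te_Task 8 = (1 + 4·4 + 19)/6 = 36/6 = 6; σ²_Task 8 = ((19−1)/6)² = 9.000
te_Task 9 = (4 + 4·9 + 14)/6 = 54/6 = 9; σ²_Task 9 = ((14−4)/6)² = 2.778

Forward pass:
ES_Task 1 = 0; EF_Task 1 = 4
ES_Task 2 = 0; EF_Task 2 = 9
ES_Task 3 = 9; EF_Task 3 = 9+3 = 12
ES_Task 4 = 9; EF_Task 4 = 9+8 = 17
ES_Task 5 = 9; EF_Task 5 = 9+10 = 19
ES_Task 6 = max(EF_Task 3=12, EF_Task 4=17) = 17; EF_Task 6 = 17+8 = 25
ES_Task 7 = max(EF_Task 4=17, EF_Task 5=19) = 19; EF_Task 7 = 19+7 = 26
ES_Task 8 = 12; EF_Task 8 = 12+6 = 18
ES_Task 9 = max(EF_Task 1=4, EF_Task 3=12, EF_Task 6=25, EF_Task 7=26, EF_Task 8=18) = 26; EF_Task 9 = 26+9 = 35
Expected project duration μ = 35 days. Critical path: Task 2 → Task 5 → Task 7 → Task 9.

Variance along critical path = 5.444 + 0.111 + 4.000 + 2.778 = 12.333; σ = 3.512 days.
D = μ + z·σ = 35 + 0.842·3.512 = 38.0 days

38.0 days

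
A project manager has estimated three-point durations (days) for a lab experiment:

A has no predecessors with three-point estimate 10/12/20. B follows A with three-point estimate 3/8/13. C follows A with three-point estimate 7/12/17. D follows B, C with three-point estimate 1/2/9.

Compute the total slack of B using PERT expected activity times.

4 days

te_A = (10 + 4·12 + 20)/6 = 78/6 = 13
te_B = (3 + 4·8 + 13)/6 = 48/6 = 8
te_C = (7 + 4·12 + 17)/6 = 72/6 = 12
te_D = (1 + 4·2 + 9)/6 = 18/6 = 3

Forward pass:
ES_A = 0; EF_A = 13
ES_B = 13; EF_B = 13+8 = 21
ES_C = 13; EF_C = 13+12 = 25
ES_D = max(EF_B=21, EF_C=25) = 25; EF_D = 25+3 = 28
Expected project duration μ = 28 days. Critical path: A → C → D.

Backward pass:
LF_D = 28; LS_D = 28−3 = 25
LF_C = LS_D = 25; LS_C = 25−12 = 13
LF_B = LS_D = 25; LS_B = 25−8 = 17
LF_A = min(LS_B=17, LS_C=13) = 13; LS_A = 13−13 = 0
Slack_B = LS_B − ES_B = 17 − 13 = 4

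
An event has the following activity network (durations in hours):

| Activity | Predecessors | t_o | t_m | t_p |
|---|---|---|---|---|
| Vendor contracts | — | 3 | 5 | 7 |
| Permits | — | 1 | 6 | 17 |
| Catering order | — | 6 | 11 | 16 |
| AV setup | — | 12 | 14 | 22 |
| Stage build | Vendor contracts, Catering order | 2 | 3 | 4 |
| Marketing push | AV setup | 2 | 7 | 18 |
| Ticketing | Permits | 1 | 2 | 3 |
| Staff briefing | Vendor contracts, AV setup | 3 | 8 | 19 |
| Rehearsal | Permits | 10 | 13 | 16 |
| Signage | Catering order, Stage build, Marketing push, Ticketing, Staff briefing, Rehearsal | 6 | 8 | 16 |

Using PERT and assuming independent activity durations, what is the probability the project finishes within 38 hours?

te_Vendor contracts = (3 + 4·5 + 7)/6 = 30/6 = 5; σ²_Vendor contracts = ((7−3)/6)² = 0.444
te_Permits = (1 + 4·6 + 17)/6 = 42/6 = 7; σ²_Permits = ((17−1)/6)² = 7.111
te_Catering order = (6 + 4·11 + 16)/6 = 66/6 = 11; σ²_Catering order = ((16−6)/6)² = 2.778
te_AV setup = (12 + 4·14 + 22)/6 = 90/6 = 15; σ²_AV setup = ((22−12)/6)² = 2.778
te_Stage build = (2 + 4·3 + 4)/6 = 18/6 = 3; σ²_Stage build = ((4−2)/6)² = 0.111
te_Marketing push = (2 + 4·7 + 18)/6 = 48/6 = 8; σ²_Marketing push = ((18−2)/6)² = 7.111
te_Ticketing = (1 + 4·2 + 3)/6 = 12/6 = 2; σ²_Ticketing = ((3−1)/6)² = 0.111
te_Staff briefing = (3 + 4·8 + 19)/6 = 54/6 = 9; σ²_Staff briefing = ((19−3)/6)² = 7.111
te_Rehearsal = (10 + 4·13 + 16)/6 = 78/6 = 13; σ²_Rehearsal = ((16−10)/6)² = 1.000
te_Signage = (6 + 4·8 + 16)/6 = 54/6 = 9; σ²_Signage = ((16−6)/6)² = 2.778

Forward pass:
ES_Vendor contracts = 0; EF_Vendor contracts = 5
ES_Permits = 0; EF_Permits = 7
ES_Catering order = 0; EF_Catering order = 11
ES_AV setup = 0; EF_AV setup = 15
ES_Stage build = max(EF_Vendor contracts=5, EF_Catering order=11) = 11; EF_Stage build = 11+3 = 14
ES_Marketing push = 15; EF_Marketing push = 15+8 = 23
ES_Ticketing = 7; EF_Ticketing = 7+2 = 9
ES_Staff briefing = max(EF_Vendor contracts=5, EF_AV setup=15) = 15; EF_Staff briefing = 15+9 = 24
ES_Rehearsal = 7; EF_Rehearsal = 7+13 = 20
ES_Signage = max(EF_Catering order=11, EF_Stage build=14, EF_Marketing push=23, EF_Ticketing=9, EF_Staff briefing=24, EF_Rehearsal=20) = 24; EF_Signage = 24+9 = 33
Expected project duration μ = 33 hours. Critical path: AV setup → Staff briefing → Signage.

Variance along critical path = 2.778 + 7.111 + 2.778 = 12.667; σ = √12.667 = 3.559 hours.
Z = (38 − 33) / 3.559 = 1.405
P(T ≤ 38) = Φ(1.405) ≈ 0.920

0.920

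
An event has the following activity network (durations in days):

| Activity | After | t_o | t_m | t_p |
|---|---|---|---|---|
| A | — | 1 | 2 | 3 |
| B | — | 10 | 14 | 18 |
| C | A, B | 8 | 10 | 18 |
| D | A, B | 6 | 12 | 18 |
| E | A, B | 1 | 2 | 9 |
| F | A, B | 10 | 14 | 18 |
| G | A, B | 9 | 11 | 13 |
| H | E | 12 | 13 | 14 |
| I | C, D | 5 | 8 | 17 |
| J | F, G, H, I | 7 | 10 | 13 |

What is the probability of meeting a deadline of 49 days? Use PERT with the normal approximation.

te_A = (1 + 4·2 + 3)/6 = 12/6 = 2; σ²_A = ((3−1)/6)² = 0.111
te_B = (10 + 4·14 + 18)/6 = 84/6 = 14; σ²_B = ((18−10)/6)² = 1.778
te_C = (8 + 4·10 + 18)/6 = 66/6 = 11; σ²_C = ((18−8)/6)² = 2.778
te_D = (6 + 4·12 + 18)/6 = 72/6 = 12; σ²_D = ((18−6)/6)² = 4.000
te_E = (1 + 4·2 + 9)/6 = 18/6 = 3; σ²_E = ((9−1)/6)² = 1.778
te_F = (10 + 4·14 + 18)/6 = 84/6 = 14; σ²_F = ((18−10)/6)² = 1.778
te_G = (9 + 4·11 + 13)/6 = 66/6 = 11; σ²_G = ((13−9)/6)² = 0.444
te_H = (12 + 4·13 + 14)/6 = 78/6 = 13; σ²_H = ((14−12)/6)² = 0.111
te_I = (5 + 4·8 + 17)/6 = 54/6 = 9; σ²_I = ((17−5)/6)² = 4.000
te_J = (7 + 4·10 + 13)/6 = 60/6 = 10; σ²_J = ((13−7)/6)² = 1.000

Forward pass:
ES_A = 0; EF_A = 2
ES_B = 0; EF_B = 14
ES_C = max(EF_A=2, EF_B=14) = 14; EF_C = 14+11 = 25
ES_D = max(EF_A=2, EF_B=14) = 14; EF_D = 14+12 = 26
ES_E = max(EF_A=2, EF_B=14) = 14; EF_E = 14+3 = 17
ES_F = max(EF_A=2, EF_B=14) = 14; EF_F = 14+14 = 28
ES_G = max(EF_A=2, EF_B=14) = 14; EF_G = 14+11 = 25
ES_H = 17; EF_H = 17+13 = 30
ES_I = max(EF_C=25, EF_D=26) = 26; EF_I = 26+9 = 35
ES_J = max(EF_F=28, EF_G=25, EF_H=30, EF_I=35) = 35; EF_J = 35+10 = 45
Expected project duration μ = 45 days. Critical path: B → D → I → J.

Variance along critical path = 1.778 + 4.000 + 4.000 + 1.000 = 10.778; σ = √10.778 = 3.283 days.
Z = (49 − 45) / 3.283 = 1.218
P(T ≤ 49) = Φ(1.218) ≈ 0.888

0.888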